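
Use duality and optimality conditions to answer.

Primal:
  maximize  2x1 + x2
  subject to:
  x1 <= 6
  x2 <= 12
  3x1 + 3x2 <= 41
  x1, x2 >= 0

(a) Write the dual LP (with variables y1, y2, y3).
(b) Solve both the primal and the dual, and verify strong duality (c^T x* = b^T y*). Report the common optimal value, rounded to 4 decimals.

The standard primal-dual pair for 'max c^T x s.t. A x <= b, x >= 0' is:
  Dual:  min b^T y  s.t.  A^T y >= c,  y >= 0.

So the dual LP is:
  minimize  6y1 + 12y2 + 41y3
  subject to:
    y1 + 3y3 >= 2
    y2 + 3y3 >= 1
    y1, y2, y3 >= 0

Solving the primal: x* = (6, 7.6667).
  primal value c^T x* = 19.6667.
Solving the dual: y* = (1, 0, 0.3333).
  dual value b^T y* = 19.6667.
Strong duality: c^T x* = b^T y*. Confirmed.

19.6667


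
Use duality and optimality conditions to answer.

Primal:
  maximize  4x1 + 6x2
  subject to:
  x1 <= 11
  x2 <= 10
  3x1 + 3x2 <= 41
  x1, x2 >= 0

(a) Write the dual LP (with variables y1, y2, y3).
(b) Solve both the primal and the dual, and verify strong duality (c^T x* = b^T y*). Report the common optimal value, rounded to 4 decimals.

The standard primal-dual pair for 'max c^T x s.t. A x <= b, x >= 0' is:
  Dual:  min b^T y  s.t.  A^T y >= c,  y >= 0.

So the dual LP is:
  minimize  11y1 + 10y2 + 41y3
  subject to:
    y1 + 3y3 >= 4
    y2 + 3y3 >= 6
    y1, y2, y3 >= 0

Solving the primal: x* = (3.6667, 10).
  primal value c^T x* = 74.6667.
Solving the dual: y* = (0, 2, 1.3333).
  dual value b^T y* = 74.6667.
Strong duality: c^T x* = b^T y*. Confirmed.

74.6667


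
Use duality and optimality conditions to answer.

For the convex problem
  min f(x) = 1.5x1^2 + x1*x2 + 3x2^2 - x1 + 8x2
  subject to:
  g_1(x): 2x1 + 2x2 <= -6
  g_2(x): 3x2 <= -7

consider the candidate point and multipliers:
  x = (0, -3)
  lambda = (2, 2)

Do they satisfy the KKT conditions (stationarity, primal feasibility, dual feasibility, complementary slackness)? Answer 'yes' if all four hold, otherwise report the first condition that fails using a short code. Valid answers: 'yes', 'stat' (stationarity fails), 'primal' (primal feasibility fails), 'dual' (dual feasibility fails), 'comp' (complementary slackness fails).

Gradient of f: grad f(x) = Q x + c = (-4, -10)
Constraint values g_i(x) = a_i^T x - b_i:
  g_1((0, -3)) = 0
  g_2((0, -3)) = -2
Stationarity residual: grad f(x) + sum_i lambda_i a_i = (0, 0)
  -> stationarity OK
Primal feasibility (all g_i <= 0): OK
Dual feasibility (all lambda_i >= 0): OK
Complementary slackness (lambda_i * g_i(x) = 0 for all i): FAILS

Verdict: the first failing condition is complementary_slackness -> comp.

comp


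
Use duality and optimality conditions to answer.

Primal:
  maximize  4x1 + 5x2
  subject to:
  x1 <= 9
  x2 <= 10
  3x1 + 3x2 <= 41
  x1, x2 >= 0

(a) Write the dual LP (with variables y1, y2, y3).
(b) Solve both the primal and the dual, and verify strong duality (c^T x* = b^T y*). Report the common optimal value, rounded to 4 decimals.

The standard primal-dual pair for 'max c^T x s.t. A x <= b, x >= 0' is:
  Dual:  min b^T y  s.t.  A^T y >= c,  y >= 0.

So the dual LP is:
  minimize  9y1 + 10y2 + 41y3
  subject to:
    y1 + 3y3 >= 4
    y2 + 3y3 >= 5
    y1, y2, y3 >= 0

Solving the primal: x* = (3.6667, 10).
  primal value c^T x* = 64.6667.
Solving the dual: y* = (0, 1, 1.3333).
  dual value b^T y* = 64.6667.
Strong duality: c^T x* = b^T y*. Confirmed.

64.6667


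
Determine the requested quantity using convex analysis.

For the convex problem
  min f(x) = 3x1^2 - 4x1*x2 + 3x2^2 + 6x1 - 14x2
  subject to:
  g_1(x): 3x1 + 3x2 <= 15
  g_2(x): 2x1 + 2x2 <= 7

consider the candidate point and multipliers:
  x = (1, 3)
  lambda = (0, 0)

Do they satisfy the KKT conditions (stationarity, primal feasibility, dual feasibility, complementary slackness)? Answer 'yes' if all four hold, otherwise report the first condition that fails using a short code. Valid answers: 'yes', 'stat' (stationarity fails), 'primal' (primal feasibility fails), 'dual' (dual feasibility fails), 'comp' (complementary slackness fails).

Gradient of f: grad f(x) = Q x + c = (0, 0)
Constraint values g_i(x) = a_i^T x - b_i:
  g_1((1, 3)) = -3
  g_2((1, 3)) = 1
Stationarity residual: grad f(x) + sum_i lambda_i a_i = (0, 0)
  -> stationarity OK
Primal feasibility (all g_i <= 0): FAILS
Dual feasibility (all lambda_i >= 0): OK
Complementary slackness (lambda_i * g_i(x) = 0 for all i): OK

Verdict: the first failing condition is primal_feasibility -> primal.

primal


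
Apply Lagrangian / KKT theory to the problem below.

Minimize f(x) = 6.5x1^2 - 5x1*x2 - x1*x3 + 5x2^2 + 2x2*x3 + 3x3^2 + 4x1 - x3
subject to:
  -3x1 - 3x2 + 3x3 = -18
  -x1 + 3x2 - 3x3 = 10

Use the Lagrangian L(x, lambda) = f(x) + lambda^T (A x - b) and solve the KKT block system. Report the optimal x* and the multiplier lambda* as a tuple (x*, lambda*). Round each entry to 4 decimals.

Form the Lagrangian:
  L(x, lambda) = (1/2) x^T Q x + c^T x + lambda^T (A x - b)
Stationarity (grad_x L = 0): Q x + c + A^T lambda = 0.
Primal feasibility: A x = b.

This gives the KKT block system:
  [ Q   A^T ] [ x     ]   [-c ]
  [ A    0  ] [ lambda ] = [ b ]

Solving the linear system:
  x*      = (2, 2.25, -1.75)
  lambda* = (5.875, 2.875)
  f(x*)   = 43.375

x* = (2, 2.25, -1.75), lambda* = (5.875, 2.875)


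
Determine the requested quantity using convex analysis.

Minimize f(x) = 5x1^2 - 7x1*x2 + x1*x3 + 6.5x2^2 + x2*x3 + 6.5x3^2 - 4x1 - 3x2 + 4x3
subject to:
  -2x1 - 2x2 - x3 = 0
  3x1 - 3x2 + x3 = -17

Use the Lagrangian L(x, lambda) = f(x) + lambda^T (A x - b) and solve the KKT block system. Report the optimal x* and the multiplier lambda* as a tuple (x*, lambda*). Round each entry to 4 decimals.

Form the Lagrangian:
  L(x, lambda) = (1/2) x^T Q x + c^T x + lambda^T (A x - b)
Stationarity (grad_x L = 0): Q x + c + A^T lambda = 0.
Primal feasibility: A x = b.

This gives the KKT block system:
  [ Q   A^T ] [ x     ]   [-c ]
  [ A    0  ] [ lambda ] = [ b ]

Solving the linear system:
  x*      = (-2.1692, 2.9662, -1.594)
  lambda* = (0.2754, 16.1999)
  f(x*)   = 134.4003

x* = (-2.1692, 2.9662, -1.594), lambda* = (0.2754, 16.1999)


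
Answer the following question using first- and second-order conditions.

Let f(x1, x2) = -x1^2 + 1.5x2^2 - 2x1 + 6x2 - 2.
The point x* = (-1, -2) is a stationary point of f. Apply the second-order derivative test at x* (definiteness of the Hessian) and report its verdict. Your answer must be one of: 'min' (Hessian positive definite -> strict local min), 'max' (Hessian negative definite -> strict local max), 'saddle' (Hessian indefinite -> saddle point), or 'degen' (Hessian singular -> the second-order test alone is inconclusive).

Compute the Hessian H = grad^2 f:
  H = [[-2, 0], [0, 3]]
Verify stationarity: grad f(x*) = H x* + g = (0, 0).
Eigenvalues of H: -2, 3.
Eigenvalues have mixed signs, so H is indefinite -> x* is a saddle point.

saddle


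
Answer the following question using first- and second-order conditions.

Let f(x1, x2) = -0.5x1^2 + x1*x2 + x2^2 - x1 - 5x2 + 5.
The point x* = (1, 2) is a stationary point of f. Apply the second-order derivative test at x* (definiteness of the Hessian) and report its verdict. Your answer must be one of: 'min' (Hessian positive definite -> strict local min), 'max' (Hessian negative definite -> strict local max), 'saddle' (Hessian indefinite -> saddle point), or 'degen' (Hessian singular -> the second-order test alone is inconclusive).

Compute the Hessian H = grad^2 f:
  H = [[-1, 1], [1, 2]]
Verify stationarity: grad f(x*) = H x* + g = (0, 0).
Eigenvalues of H: -1.3028, 2.3028.
Eigenvalues have mixed signs, so H is indefinite -> x* is a saddle point.

saddle


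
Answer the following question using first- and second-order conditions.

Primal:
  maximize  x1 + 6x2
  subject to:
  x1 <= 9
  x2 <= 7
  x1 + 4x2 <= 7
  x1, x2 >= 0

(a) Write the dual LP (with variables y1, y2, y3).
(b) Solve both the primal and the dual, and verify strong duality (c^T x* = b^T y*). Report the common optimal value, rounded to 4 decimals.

The standard primal-dual pair for 'max c^T x s.t. A x <= b, x >= 0' is:
  Dual:  min b^T y  s.t.  A^T y >= c,  y >= 0.

So the dual LP is:
  minimize  9y1 + 7y2 + 7y3
  subject to:
    y1 + y3 >= 1
    y2 + 4y3 >= 6
    y1, y2, y3 >= 0

Solving the primal: x* = (0, 1.75).
  primal value c^T x* = 10.5.
Solving the dual: y* = (0, 0, 1.5).
  dual value b^T y* = 10.5.
Strong duality: c^T x* = b^T y*. Confirmed.

10.5


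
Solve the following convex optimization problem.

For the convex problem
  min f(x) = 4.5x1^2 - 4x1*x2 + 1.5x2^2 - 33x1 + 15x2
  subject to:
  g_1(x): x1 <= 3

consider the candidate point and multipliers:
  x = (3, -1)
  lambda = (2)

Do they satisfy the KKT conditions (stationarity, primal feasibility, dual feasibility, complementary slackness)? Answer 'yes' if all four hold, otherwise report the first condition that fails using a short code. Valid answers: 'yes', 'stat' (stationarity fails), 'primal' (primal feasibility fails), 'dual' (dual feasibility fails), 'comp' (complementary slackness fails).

Gradient of f: grad f(x) = Q x + c = (-2, 0)
Constraint values g_i(x) = a_i^T x - b_i:
  g_1((3, -1)) = 0
Stationarity residual: grad f(x) + sum_i lambda_i a_i = (0, 0)
  -> stationarity OK
Primal feasibility (all g_i <= 0): OK
Dual feasibility (all lambda_i >= 0): OK
Complementary slackness (lambda_i * g_i(x) = 0 for all i): OK

Verdict: yes, KKT holds.

yes


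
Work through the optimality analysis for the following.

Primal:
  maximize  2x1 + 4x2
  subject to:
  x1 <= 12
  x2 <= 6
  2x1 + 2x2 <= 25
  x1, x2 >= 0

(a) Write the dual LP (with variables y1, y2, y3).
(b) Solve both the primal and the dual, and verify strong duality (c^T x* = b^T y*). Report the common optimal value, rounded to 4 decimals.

The standard primal-dual pair for 'max c^T x s.t. A x <= b, x >= 0' is:
  Dual:  min b^T y  s.t.  A^T y >= c,  y >= 0.

So the dual LP is:
  minimize  12y1 + 6y2 + 25y3
  subject to:
    y1 + 2y3 >= 2
    y2 + 2y3 >= 4
    y1, y2, y3 >= 0

Solving the primal: x* = (6.5, 6).
  primal value c^T x* = 37.
Solving the dual: y* = (0, 2, 1).
  dual value b^T y* = 37.
Strong duality: c^T x* = b^T y*. Confirmed.

37


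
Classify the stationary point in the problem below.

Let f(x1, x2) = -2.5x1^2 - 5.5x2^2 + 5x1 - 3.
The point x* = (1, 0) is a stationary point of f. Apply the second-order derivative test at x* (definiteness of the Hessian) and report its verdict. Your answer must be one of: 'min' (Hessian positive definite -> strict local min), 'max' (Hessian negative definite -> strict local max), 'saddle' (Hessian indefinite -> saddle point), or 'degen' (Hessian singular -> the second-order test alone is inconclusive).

Compute the Hessian H = grad^2 f:
  H = [[-5, 0], [0, -11]]
Verify stationarity: grad f(x*) = H x* + g = (0, 0).
Eigenvalues of H: -11, -5.
Both eigenvalues < 0, so H is negative definite -> x* is a strict local max.

max


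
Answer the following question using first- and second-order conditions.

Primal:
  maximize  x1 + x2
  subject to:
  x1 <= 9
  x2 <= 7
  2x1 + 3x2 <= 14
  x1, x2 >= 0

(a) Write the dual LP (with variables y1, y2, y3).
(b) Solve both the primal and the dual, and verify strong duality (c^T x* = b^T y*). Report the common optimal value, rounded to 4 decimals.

The standard primal-dual pair for 'max c^T x s.t. A x <= b, x >= 0' is:
  Dual:  min b^T y  s.t.  A^T y >= c,  y >= 0.

So the dual LP is:
  minimize  9y1 + 7y2 + 14y3
  subject to:
    y1 + 2y3 >= 1
    y2 + 3y3 >= 1
    y1, y2, y3 >= 0

Solving the primal: x* = (7, 0).
  primal value c^T x* = 7.
Solving the dual: y* = (0, 0, 0.5).
  dual value b^T y* = 7.
Strong duality: c^T x* = b^T y*. Confirmed.

7


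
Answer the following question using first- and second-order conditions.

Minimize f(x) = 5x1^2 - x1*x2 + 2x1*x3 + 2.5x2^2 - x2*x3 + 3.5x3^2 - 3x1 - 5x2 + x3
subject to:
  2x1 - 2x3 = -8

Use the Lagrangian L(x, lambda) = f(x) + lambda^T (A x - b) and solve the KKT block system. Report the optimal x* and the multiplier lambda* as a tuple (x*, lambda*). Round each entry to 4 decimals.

Form the Lagrangian:
  L(x, lambda) = (1/2) x^T Q x + c^T x + lambda^T (A x - b)
Stationarity (grad_x L = 0): Q x + c + A^T lambda = 0.
Primal feasibility: A x = b.

This gives the KKT block system:
  [ Q   A^T ] [ x     ]   [-c ]
  [ A    0  ] [ lambda ] = [ b ]

Solving the linear system:
  x*      = (-1.505, 1.198, 2.495)
  lambda* = (7.1287)
  f(x*)   = 29.0248

x* = (-1.505, 1.198, 2.495), lambda* = (7.1287)


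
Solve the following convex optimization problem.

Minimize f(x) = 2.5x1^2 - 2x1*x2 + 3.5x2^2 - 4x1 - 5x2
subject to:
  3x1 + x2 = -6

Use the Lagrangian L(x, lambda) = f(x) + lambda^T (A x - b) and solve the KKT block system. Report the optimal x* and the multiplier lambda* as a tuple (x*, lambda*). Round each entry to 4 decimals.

Form the Lagrangian:
  L(x, lambda) = (1/2) x^T Q x + c^T x + lambda^T (A x - b)
Stationarity (grad_x L = 0): Q x + c + A^T lambda = 0.
Primal feasibility: A x = b.

This gives the KKT block system:
  [ Q   A^T ] [ x     ]   [-c ]
  [ A    0  ] [ lambda ] = [ b ]

Solving the linear system:
  x*      = (-1.8625, -0.4125)
  lambda* = (4.1625)
  f(x*)   = 17.2437

x* = (-1.8625, -0.4125), lambda* = (4.1625)


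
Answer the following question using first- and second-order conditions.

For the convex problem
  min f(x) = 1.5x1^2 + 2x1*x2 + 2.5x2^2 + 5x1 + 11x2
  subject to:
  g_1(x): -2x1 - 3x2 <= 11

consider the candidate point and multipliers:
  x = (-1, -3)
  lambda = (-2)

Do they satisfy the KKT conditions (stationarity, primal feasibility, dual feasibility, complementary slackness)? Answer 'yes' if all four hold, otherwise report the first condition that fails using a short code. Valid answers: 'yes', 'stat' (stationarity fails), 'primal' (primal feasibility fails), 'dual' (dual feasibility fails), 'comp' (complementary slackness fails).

Gradient of f: grad f(x) = Q x + c = (-4, -6)
Constraint values g_i(x) = a_i^T x - b_i:
  g_1((-1, -3)) = 0
Stationarity residual: grad f(x) + sum_i lambda_i a_i = (0, 0)
  -> stationarity OK
Primal feasibility (all g_i <= 0): OK
Dual feasibility (all lambda_i >= 0): FAILS
Complementary slackness (lambda_i * g_i(x) = 0 for all i): OK

Verdict: the first failing condition is dual_feasibility -> dual.

dual


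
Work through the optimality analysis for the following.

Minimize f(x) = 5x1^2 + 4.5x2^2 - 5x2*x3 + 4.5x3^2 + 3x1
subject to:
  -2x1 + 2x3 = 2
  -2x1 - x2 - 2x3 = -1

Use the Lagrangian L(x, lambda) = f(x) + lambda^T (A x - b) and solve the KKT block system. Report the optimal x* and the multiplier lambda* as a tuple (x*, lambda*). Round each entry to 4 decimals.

Form the Lagrangian:
  L(x, lambda) = (1/2) x^T Q x + c^T x + lambda^T (A x - b)
Stationarity (grad_x L = 0): Q x + c + A^T lambda = 0.
Primal feasibility: A x = b.

This gives the KKT block system:
  [ Q   A^T ] [ x     ]   [-c ]
  [ A    0  ] [ lambda ] = [ b ]

Solving the linear system:
  x*      = (-0.3596, 0.4384, 0.6404)
  lambda* = (-1.0419, 0.7438)
  f(x*)   = 0.8744

x* = (-0.3596, 0.4384, 0.6404), lambda* = (-1.0419, 0.7438)


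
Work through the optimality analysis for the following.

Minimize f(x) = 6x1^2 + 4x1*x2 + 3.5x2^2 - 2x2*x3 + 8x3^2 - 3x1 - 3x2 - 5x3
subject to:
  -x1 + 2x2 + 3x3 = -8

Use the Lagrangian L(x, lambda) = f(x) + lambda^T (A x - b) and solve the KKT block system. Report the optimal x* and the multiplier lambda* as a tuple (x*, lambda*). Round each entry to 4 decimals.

Form the Lagrangian:
  L(x, lambda) = (1/2) x^T Q x + c^T x + lambda^T (A x - b)
Stationarity (grad_x L = 0): Q x + c + A^T lambda = 0.
Primal feasibility: A x = b.

This gives the KKT block system:
  [ Q   A^T ] [ x     ]   [-c ]
  [ A    0  ] [ lambda ] = [ b ]

Solving the linear system:
  x*      = (1.3385, -2.0154, -0.8769)
  lambda* = (5)
  f(x*)   = 23.2077

x* = (1.3385, -2.0154, -0.8769), lambda* = (5)


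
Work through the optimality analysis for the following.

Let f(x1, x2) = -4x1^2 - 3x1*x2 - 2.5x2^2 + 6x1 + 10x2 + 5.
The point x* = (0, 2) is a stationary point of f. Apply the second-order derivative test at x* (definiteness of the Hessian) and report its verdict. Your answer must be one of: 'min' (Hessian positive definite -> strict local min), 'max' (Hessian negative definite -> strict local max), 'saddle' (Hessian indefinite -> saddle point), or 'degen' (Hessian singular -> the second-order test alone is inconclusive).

Compute the Hessian H = grad^2 f:
  H = [[-8, -3], [-3, -5]]
Verify stationarity: grad f(x*) = H x* + g = (0, 0).
Eigenvalues of H: -9.8541, -3.1459.
Both eigenvalues < 0, so H is negative definite -> x* is a strict local max.

max


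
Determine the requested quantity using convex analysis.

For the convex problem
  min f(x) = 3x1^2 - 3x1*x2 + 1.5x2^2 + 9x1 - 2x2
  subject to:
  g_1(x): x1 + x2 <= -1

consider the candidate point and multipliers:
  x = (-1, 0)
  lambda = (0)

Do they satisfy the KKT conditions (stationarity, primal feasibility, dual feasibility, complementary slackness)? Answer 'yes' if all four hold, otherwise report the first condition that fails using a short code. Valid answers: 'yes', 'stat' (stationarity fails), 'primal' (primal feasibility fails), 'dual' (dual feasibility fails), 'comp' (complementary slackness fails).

Gradient of f: grad f(x) = Q x + c = (3, 1)
Constraint values g_i(x) = a_i^T x - b_i:
  g_1((-1, 0)) = 0
Stationarity residual: grad f(x) + sum_i lambda_i a_i = (3, 1)
  -> stationarity FAILS
Primal feasibility (all g_i <= 0): OK
Dual feasibility (all lambda_i >= 0): OK
Complementary slackness (lambda_i * g_i(x) = 0 for all i): OK

Verdict: the first failing condition is stationarity -> stat.

stat


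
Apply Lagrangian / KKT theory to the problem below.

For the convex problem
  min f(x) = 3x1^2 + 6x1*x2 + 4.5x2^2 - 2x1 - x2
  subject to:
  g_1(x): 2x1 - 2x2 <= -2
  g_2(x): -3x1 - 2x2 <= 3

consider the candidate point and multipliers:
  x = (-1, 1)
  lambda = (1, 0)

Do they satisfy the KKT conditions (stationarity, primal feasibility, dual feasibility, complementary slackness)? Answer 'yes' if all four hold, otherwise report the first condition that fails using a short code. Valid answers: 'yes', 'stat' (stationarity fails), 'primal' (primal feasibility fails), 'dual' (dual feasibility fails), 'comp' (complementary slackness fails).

Gradient of f: grad f(x) = Q x + c = (-2, 2)
Constraint values g_i(x) = a_i^T x - b_i:
  g_1((-1, 1)) = -2
  g_2((-1, 1)) = -2
Stationarity residual: grad f(x) + sum_i lambda_i a_i = (0, 0)
  -> stationarity OK
Primal feasibility (all g_i <= 0): OK
Dual feasibility (all lambda_i >= 0): OK
Complementary slackness (lambda_i * g_i(x) = 0 for all i): FAILS

Verdict: the first failing condition is complementary_slackness -> comp.

comp


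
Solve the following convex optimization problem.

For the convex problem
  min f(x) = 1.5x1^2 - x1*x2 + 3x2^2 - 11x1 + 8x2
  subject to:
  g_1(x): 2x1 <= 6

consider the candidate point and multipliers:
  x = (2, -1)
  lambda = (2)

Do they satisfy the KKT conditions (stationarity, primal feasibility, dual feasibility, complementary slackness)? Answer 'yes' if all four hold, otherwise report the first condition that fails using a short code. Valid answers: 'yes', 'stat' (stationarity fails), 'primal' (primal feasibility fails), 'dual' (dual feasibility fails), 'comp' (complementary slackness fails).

Gradient of f: grad f(x) = Q x + c = (-4, 0)
Constraint values g_i(x) = a_i^T x - b_i:
  g_1((2, -1)) = -2
Stationarity residual: grad f(x) + sum_i lambda_i a_i = (0, 0)
  -> stationarity OK
Primal feasibility (all g_i <= 0): OK
Dual feasibility (all lambda_i >= 0): OK
Complementary slackness (lambda_i * g_i(x) = 0 for all i): FAILS

Verdict: the first failing condition is complementary_slackness -> comp.

comp


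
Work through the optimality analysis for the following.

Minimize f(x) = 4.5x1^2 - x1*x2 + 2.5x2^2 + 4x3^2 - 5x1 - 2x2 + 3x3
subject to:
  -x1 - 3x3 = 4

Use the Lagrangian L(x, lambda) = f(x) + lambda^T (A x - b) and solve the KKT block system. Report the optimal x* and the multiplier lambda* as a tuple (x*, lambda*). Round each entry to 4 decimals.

Form the Lagrangian:
  L(x, lambda) = (1/2) x^T Q x + c^T x + lambda^T (A x - b)
Stationarity (grad_x L = 0): Q x + c + A^T lambda = 0.
Primal feasibility: A x = b.

This gives the KKT block system:
  [ Q   A^T ] [ x     ]   [-c ]
  [ A    0  ] [ lambda ] = [ b ]

Solving the linear system:
  x*      = (0.2936, 0.4587, -1.4312)
  lambda* = (-2.8165)
  f(x*)   = 2.2936

x* = (0.2936, 0.4587, -1.4312), lambda* = (-2.8165)


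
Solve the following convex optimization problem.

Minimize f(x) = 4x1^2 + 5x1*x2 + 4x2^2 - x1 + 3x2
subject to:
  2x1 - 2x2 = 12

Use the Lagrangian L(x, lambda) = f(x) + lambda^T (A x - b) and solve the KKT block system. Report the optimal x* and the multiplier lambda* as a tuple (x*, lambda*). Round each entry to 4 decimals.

Form the Lagrangian:
  L(x, lambda) = (1/2) x^T Q x + c^T x + lambda^T (A x - b)
Stationarity (grad_x L = 0): Q x + c + A^T lambda = 0.
Primal feasibility: A x = b.

This gives the KKT block system:
  [ Q   A^T ] [ x     ]   [-c ]
  [ A    0  ] [ lambda ] = [ b ]

Solving the linear system:
  x*      = (2.9231, -3.0769)
  lambda* = (-3.5)
  f(x*)   = 14.9231

x* = (2.9231, -3.0769), lambda* = (-3.5)


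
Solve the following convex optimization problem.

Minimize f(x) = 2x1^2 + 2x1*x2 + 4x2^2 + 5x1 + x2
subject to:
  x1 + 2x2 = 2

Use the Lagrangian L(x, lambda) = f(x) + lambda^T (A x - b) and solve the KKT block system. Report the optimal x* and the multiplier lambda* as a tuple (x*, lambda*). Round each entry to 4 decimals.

Form the Lagrangian:
  L(x, lambda) = (1/2) x^T Q x + c^T x + lambda^T (A x - b)
Stationarity (grad_x L = 0): Q x + c + A^T lambda = 0.
Primal feasibility: A x = b.

This gives the KKT block system:
  [ Q   A^T ] [ x     ]   [-c ]
  [ A    0  ] [ lambda ] = [ b ]

Solving the linear system:
  x*      = (-0.625, 1.3125)
  lambda* = (-5.125)
  f(x*)   = 4.2188

x* = (-0.625, 1.3125), lambda* = (-5.125)


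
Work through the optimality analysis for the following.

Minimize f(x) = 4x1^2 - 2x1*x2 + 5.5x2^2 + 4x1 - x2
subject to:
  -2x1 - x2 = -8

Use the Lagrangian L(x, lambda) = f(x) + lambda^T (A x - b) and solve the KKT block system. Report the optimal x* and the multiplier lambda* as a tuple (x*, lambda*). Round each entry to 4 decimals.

Form the Lagrangian:
  L(x, lambda) = (1/2) x^T Q x + c^T x + lambda^T (A x - b)
Stationarity (grad_x L = 0): Q x + c + A^T lambda = 0.
Primal feasibility: A x = b.

This gives the KKT block system:
  [ Q   A^T ] [ x     ]   [-c ]
  [ A    0  ] [ lambda ] = [ b ]

Solving the linear system:
  x*      = (3.1, 1.8)
  lambda* = (12.6)
  f(x*)   = 55.7

x* = (3.1, 1.8), lambda* = (12.6)


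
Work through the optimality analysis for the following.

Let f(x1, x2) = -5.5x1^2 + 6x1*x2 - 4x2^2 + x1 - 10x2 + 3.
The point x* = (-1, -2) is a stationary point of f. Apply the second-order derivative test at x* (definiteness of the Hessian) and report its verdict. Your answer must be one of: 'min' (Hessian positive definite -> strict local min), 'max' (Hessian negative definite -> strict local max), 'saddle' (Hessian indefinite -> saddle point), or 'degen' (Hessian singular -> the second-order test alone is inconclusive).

Compute the Hessian H = grad^2 f:
  H = [[-11, 6], [6, -8]]
Verify stationarity: grad f(x*) = H x* + g = (0, 0).
Eigenvalues of H: -15.6847, -3.3153.
Both eigenvalues < 0, so H is negative definite -> x* is a strict local max.

max


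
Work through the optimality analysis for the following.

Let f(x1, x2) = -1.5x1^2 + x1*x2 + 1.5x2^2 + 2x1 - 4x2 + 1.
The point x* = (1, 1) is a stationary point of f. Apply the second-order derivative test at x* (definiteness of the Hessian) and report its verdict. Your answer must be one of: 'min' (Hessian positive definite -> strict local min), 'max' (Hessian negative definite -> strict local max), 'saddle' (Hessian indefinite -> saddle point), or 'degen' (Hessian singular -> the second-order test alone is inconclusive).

Compute the Hessian H = grad^2 f:
  H = [[-3, 1], [1, 3]]
Verify stationarity: grad f(x*) = H x* + g = (0, 0).
Eigenvalues of H: -3.1623, 3.1623.
Eigenvalues have mixed signs, so H is indefinite -> x* is a saddle point.

saddle


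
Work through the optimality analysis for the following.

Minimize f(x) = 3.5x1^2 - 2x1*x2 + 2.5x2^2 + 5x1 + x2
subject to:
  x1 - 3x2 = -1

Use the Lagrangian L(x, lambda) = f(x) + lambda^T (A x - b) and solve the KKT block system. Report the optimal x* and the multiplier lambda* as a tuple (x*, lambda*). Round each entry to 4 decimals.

Form the Lagrangian:
  L(x, lambda) = (1/2) x^T Q x + c^T x + lambda^T (A x - b)
Stationarity (grad_x L = 0): Q x + c + A^T lambda = 0.
Primal feasibility: A x = b.

This gives the KKT block system:
  [ Q   A^T ] [ x     ]   [-c ]
  [ A    0  ] [ lambda ] = [ b ]

Solving the linear system:
  x*      = (-0.8393, 0.0536)
  lambda* = (0.9821)
  f(x*)   = -1.5804

x* = (-0.8393, 0.0536), lambda* = (0.9821)


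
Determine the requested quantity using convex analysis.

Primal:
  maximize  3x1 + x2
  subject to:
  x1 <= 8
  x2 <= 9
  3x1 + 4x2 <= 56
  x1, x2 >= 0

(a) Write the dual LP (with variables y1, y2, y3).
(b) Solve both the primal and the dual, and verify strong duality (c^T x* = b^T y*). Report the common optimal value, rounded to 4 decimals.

The standard primal-dual pair for 'max c^T x s.t. A x <= b, x >= 0' is:
  Dual:  min b^T y  s.t.  A^T y >= c,  y >= 0.

So the dual LP is:
  minimize  8y1 + 9y2 + 56y3
  subject to:
    y1 + 3y3 >= 3
    y2 + 4y3 >= 1
    y1, y2, y3 >= 0

Solving the primal: x* = (8, 8).
  primal value c^T x* = 32.
Solving the dual: y* = (2.25, 0, 0.25).
  dual value b^T y* = 32.
Strong duality: c^T x* = b^T y*. Confirmed.

32


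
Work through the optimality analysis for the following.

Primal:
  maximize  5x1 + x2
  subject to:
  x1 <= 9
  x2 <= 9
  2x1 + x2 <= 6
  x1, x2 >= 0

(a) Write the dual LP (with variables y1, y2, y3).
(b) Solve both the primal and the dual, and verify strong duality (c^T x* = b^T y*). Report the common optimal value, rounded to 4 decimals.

The standard primal-dual pair for 'max c^T x s.t. A x <= b, x >= 0' is:
  Dual:  min b^T y  s.t.  A^T y >= c,  y >= 0.

So the dual LP is:
  minimize  9y1 + 9y2 + 6y3
  subject to:
    y1 + 2y3 >= 5
    y2 + y3 >= 1
    y1, y2, y3 >= 0

Solving the primal: x* = (3, 0).
  primal value c^T x* = 15.
Solving the dual: y* = (0, 0, 2.5).
  dual value b^T y* = 15.
Strong duality: c^T x* = b^T y*. Confirmed.

15


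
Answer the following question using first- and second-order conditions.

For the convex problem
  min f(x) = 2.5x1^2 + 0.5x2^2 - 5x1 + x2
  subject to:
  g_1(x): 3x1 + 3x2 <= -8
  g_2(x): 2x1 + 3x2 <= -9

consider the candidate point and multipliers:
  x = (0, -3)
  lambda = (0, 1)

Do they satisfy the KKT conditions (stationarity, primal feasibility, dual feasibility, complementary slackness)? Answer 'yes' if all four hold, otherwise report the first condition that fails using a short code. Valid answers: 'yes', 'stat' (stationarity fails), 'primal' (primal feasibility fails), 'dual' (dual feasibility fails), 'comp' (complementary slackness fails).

Gradient of f: grad f(x) = Q x + c = (-5, -2)
Constraint values g_i(x) = a_i^T x - b_i:
  g_1((0, -3)) = -1
  g_2((0, -3)) = 0
Stationarity residual: grad f(x) + sum_i lambda_i a_i = (-3, 1)
  -> stationarity FAILS
Primal feasibility (all g_i <= 0): OK
Dual feasibility (all lambda_i >= 0): OK
Complementary slackness (lambda_i * g_i(x) = 0 for all i): OK

Verdict: the first failing condition is stationarity -> stat.

stat


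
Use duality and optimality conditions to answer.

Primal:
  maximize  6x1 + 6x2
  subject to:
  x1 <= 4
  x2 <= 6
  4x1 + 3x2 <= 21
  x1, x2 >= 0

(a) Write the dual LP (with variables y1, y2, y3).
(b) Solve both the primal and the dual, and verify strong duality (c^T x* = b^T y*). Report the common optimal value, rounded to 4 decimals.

The standard primal-dual pair for 'max c^T x s.t. A x <= b, x >= 0' is:
  Dual:  min b^T y  s.t.  A^T y >= c,  y >= 0.

So the dual LP is:
  minimize  4y1 + 6y2 + 21y3
  subject to:
    y1 + 4y3 >= 6
    y2 + 3y3 >= 6
    y1, y2, y3 >= 0

Solving the primal: x* = (0.75, 6).
  primal value c^T x* = 40.5.
Solving the dual: y* = (0, 1.5, 1.5).
  dual value b^T y* = 40.5.
Strong duality: c^T x* = b^T y*. Confirmed.

40.5


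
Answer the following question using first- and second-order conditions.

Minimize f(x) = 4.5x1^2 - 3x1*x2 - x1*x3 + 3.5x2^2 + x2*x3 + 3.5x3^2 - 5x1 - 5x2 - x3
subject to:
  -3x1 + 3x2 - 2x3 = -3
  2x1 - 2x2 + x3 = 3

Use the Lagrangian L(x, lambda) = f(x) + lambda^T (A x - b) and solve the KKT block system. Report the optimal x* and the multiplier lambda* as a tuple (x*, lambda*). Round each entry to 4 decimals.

Form the Lagrangian:
  L(x, lambda) = (1/2) x^T Q x + c^T x + lambda^T (A x - b)
Stationarity (grad_x L = 0): Q x + c + A^T lambda = 0.
Primal feasibility: A x = b.

This gives the KKT block system:
  [ Q   A^T ] [ x     ]   [-c ]
  [ A    0  ] [ lambda ] = [ b ]

Solving the linear system:
  x*      = (2.2, -0.8, -3)
  lambda* = (-70.2, -115.4)
  f(x*)   = 65.8

x* = (2.2, -0.8, -3), lambda* = (-70.2, -115.4)


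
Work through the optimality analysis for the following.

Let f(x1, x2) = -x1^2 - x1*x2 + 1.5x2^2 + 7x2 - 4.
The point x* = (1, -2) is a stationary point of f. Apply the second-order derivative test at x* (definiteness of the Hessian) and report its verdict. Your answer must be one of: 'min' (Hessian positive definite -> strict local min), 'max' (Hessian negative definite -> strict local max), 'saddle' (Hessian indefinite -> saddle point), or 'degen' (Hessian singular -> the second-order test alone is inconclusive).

Compute the Hessian H = grad^2 f:
  H = [[-2, -1], [-1, 3]]
Verify stationarity: grad f(x*) = H x* + g = (0, 0).
Eigenvalues of H: -2.1926, 3.1926.
Eigenvalues have mixed signs, so H is indefinite -> x* is a saddle point.

saddle


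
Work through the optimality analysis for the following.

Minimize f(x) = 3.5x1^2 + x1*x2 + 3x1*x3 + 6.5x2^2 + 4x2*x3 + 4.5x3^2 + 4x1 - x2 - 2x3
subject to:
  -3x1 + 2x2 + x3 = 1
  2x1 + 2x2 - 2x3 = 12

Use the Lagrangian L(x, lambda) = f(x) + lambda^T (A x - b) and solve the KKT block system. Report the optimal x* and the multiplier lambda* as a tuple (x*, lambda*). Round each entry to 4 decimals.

Form the Lagrangian:
  L(x, lambda) = (1/2) x^T Q x + c^T x + lambda^T (A x - b)
Stationarity (grad_x L = 0): Q x + c + A^T lambda = 0.
Primal feasibility: A x = b.

This gives the KKT block system:
  [ Q   A^T ] [ x     ]   [-c ]
  [ A    0  ] [ lambda ] = [ b ]

Solving the linear system:
  x*      = (0.6494, 2.7663, -2.5843)
  lambda* = (-4.3429, -8.2941)
  f(x*)   = 54.4358

x* = (0.6494, 2.7663, -2.5843), lambda* = (-4.3429, -8.2941)


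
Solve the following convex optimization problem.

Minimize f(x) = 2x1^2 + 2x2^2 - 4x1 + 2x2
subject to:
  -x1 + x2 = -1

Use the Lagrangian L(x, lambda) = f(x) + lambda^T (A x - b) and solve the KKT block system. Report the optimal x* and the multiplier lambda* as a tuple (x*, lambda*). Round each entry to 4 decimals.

Form the Lagrangian:
  L(x, lambda) = (1/2) x^T Q x + c^T x + lambda^T (A x - b)
Stationarity (grad_x L = 0): Q x + c + A^T lambda = 0.
Primal feasibility: A x = b.

This gives the KKT block system:
  [ Q   A^T ] [ x     ]   [-c ]
  [ A    0  ] [ lambda ] = [ b ]

Solving the linear system:
  x*      = (0.75, -0.25)
  lambda* = (-1)
  f(x*)   = -2.25

x* = (0.75, -0.25), lambda* = (-1)


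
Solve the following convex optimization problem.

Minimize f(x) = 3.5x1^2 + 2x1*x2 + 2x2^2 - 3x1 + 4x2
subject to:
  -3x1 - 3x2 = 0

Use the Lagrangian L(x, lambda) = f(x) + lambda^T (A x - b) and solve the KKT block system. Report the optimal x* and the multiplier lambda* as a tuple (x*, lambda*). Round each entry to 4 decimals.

Form the Lagrangian:
  L(x, lambda) = (1/2) x^T Q x + c^T x + lambda^T (A x - b)
Stationarity (grad_x L = 0): Q x + c + A^T lambda = 0.
Primal feasibility: A x = b.

This gives the KKT block system:
  [ Q   A^T ] [ x     ]   [-c ]
  [ A    0  ] [ lambda ] = [ b ]

Solving the linear system:
  x*      = (1, -1)
  lambda* = (0.6667)
  f(x*)   = -3.5

x* = (1, -1), lambda* = (0.6667)


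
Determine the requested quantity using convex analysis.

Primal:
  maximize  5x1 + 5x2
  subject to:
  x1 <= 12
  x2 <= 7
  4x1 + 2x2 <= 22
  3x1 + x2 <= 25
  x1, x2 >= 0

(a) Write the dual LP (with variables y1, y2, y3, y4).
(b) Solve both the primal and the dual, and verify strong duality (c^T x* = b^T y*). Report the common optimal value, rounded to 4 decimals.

The standard primal-dual pair for 'max c^T x s.t. A x <= b, x >= 0' is:
  Dual:  min b^T y  s.t.  A^T y >= c,  y >= 0.

So the dual LP is:
  minimize  12y1 + 7y2 + 22y3 + 25y4
  subject to:
    y1 + 4y3 + 3y4 >= 5
    y2 + 2y3 + y4 >= 5
    y1, y2, y3, y4 >= 0

Solving the primal: x* = (2, 7).
  primal value c^T x* = 45.
Solving the dual: y* = (0, 2.5, 1.25, 0).
  dual value b^T y* = 45.
Strong duality: c^T x* = b^T y*. Confirmed.

45


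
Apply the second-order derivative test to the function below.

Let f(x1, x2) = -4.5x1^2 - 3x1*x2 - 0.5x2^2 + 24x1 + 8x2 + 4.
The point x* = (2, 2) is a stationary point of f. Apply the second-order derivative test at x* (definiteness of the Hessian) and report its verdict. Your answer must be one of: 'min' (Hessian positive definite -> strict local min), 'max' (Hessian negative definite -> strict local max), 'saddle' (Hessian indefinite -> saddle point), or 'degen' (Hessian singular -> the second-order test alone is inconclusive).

Compute the Hessian H = grad^2 f:
  H = [[-9, -3], [-3, -1]]
Verify stationarity: grad f(x*) = H x* + g = (0, 0).
Eigenvalues of H: -10, 0.
H has a zero eigenvalue (singular; negative semidefinite but not definite), so H is neither positive definite, negative definite, nor indefinite. The second-order test alone is inconclusive -> degen.
(Indeed, f is constant along the null direction of H through x*, so x* is not a strict local extremum.)

degen


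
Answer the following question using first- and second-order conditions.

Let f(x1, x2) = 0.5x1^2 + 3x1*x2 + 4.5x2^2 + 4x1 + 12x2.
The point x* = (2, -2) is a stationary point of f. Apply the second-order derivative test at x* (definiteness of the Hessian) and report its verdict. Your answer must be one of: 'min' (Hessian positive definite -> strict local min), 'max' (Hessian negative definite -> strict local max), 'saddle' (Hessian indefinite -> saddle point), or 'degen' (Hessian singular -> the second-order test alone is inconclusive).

Compute the Hessian H = grad^2 f:
  H = [[1, 3], [3, 9]]
Verify stationarity: grad f(x*) = H x* + g = (0, 0).
Eigenvalues of H: 0, 10.
H has a zero eigenvalue (singular; positive semidefinite but not definite), so H is neither positive definite, negative definite, nor indefinite. The second-order test alone is inconclusive -> degen.
(Indeed, f is constant along the null direction of H through x*, so x* is not a strict local extremum.)

degen


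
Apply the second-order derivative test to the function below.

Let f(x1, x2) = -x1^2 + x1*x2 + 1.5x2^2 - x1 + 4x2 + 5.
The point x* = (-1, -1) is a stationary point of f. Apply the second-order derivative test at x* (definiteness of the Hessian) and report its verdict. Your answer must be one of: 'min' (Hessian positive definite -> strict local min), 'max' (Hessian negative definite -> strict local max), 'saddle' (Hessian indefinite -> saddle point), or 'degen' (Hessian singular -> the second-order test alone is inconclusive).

Compute the Hessian H = grad^2 f:
  H = [[-2, 1], [1, 3]]
Verify stationarity: grad f(x*) = H x* + g = (0, 0).
Eigenvalues of H: -2.1926, 3.1926.
Eigenvalues have mixed signs, so H is indefinite -> x* is a saddle point.

saddle


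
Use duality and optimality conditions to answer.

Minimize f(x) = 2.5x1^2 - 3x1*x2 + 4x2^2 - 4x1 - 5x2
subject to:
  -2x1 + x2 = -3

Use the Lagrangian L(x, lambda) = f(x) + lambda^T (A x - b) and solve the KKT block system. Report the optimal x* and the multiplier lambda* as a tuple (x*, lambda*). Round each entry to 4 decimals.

Form the Lagrangian:
  L(x, lambda) = (1/2) x^T Q x + c^T x + lambda^T (A x - b)
Stationarity (grad_x L = 0): Q x + c + A^T lambda = 0.
Primal feasibility: A x = b.

This gives the KKT block system:
  [ Q   A^T ] [ x     ]   [-c ]
  [ A    0  ] [ lambda ] = [ b ]

Solving the linear system:
  x*      = (2.12, 1.24)
  lambda* = (1.44)
  f(x*)   = -5.18

x* = (2.12, 1.24), lambda* = (1.44)


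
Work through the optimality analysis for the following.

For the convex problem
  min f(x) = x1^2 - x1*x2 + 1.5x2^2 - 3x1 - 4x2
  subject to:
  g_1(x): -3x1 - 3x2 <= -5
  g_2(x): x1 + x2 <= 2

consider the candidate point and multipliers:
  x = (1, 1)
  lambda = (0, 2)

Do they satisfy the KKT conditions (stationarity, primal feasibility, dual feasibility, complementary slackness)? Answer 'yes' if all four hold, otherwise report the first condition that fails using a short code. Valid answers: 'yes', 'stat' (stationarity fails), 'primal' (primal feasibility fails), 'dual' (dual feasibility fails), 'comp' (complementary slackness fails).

Gradient of f: grad f(x) = Q x + c = (-2, -2)
Constraint values g_i(x) = a_i^T x - b_i:
  g_1((1, 1)) = -1
  g_2((1, 1)) = 0
Stationarity residual: grad f(x) + sum_i lambda_i a_i = (0, 0)
  -> stationarity OK
Primal feasibility (all g_i <= 0): OK
Dual feasibility (all lambda_i >= 0): OK
Complementary slackness (lambda_i * g_i(x) = 0 for all i): OK

Verdict: yes, KKT holds.

yes


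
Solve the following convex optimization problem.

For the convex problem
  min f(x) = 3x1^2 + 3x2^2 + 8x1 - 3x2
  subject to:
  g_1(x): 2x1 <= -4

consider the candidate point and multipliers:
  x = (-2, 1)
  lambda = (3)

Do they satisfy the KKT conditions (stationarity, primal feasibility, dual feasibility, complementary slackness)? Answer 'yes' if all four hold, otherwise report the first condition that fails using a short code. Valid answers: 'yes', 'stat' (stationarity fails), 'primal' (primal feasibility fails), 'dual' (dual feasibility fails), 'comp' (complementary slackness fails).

Gradient of f: grad f(x) = Q x + c = (-4, 3)
Constraint values g_i(x) = a_i^T x - b_i:
  g_1((-2, 1)) = 0
Stationarity residual: grad f(x) + sum_i lambda_i a_i = (2, 3)
  -> stationarity FAILS
Primal feasibility (all g_i <= 0): OK
Dual feasibility (all lambda_i >= 0): OK
Complementary slackness (lambda_i * g_i(x) = 0 for all i): OK

Verdict: the first failing condition is stationarity -> stat.

stat


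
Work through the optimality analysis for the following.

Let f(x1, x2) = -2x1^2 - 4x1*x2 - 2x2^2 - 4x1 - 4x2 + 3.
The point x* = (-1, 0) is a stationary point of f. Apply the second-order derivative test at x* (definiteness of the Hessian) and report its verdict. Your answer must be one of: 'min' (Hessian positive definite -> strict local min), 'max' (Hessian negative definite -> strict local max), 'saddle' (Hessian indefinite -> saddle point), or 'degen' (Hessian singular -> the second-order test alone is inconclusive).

Compute the Hessian H = grad^2 f:
  H = [[-4, -4], [-4, -4]]
Verify stationarity: grad f(x*) = H x* + g = (0, 0).
Eigenvalues of H: -8, 0.
H has a zero eigenvalue (singular; negative semidefinite but not definite), so H is neither positive definite, negative definite, nor indefinite. The second-order test alone is inconclusive -> degen.
(Indeed, f is constant along the null direction of H through x*, so x* is not a strict local extremum.)

degen


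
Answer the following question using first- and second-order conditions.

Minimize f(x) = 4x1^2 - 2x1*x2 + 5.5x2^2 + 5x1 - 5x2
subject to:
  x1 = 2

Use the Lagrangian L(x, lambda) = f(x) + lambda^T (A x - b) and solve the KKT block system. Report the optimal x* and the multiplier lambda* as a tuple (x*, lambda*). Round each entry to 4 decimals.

Form the Lagrangian:
  L(x, lambda) = (1/2) x^T Q x + c^T x + lambda^T (A x - b)
Stationarity (grad_x L = 0): Q x + c + A^T lambda = 0.
Primal feasibility: A x = b.

This gives the KKT block system:
  [ Q   A^T ] [ x     ]   [-c ]
  [ A    0  ] [ lambda ] = [ b ]

Solving the linear system:
  x*      = (2, 0.8182)
  lambda* = (-19.3636)
  f(x*)   = 22.3182

x* = (2, 0.8182), lambda* = (-19.3636)
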